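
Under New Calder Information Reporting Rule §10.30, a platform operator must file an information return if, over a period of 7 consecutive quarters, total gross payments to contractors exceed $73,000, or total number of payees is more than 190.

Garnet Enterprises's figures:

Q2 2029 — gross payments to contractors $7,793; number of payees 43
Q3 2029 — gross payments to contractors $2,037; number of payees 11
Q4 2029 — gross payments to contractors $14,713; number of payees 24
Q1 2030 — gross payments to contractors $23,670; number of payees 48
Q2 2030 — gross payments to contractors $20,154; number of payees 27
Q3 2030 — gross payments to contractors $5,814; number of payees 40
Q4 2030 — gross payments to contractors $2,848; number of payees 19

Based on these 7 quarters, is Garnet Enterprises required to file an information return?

Total gross payments to contractors: $7,793 + $2,037 + $14,713 + $23,670 + $20,154 + $5,814 + $2,848 = $77,029 (> $73,000).
Total number of payees: 43 + 11 + 24 + 48 + 27 + 40 + 19 = 212 (> 190).
The test is 'or': at least one threshold is exceeded.

Yes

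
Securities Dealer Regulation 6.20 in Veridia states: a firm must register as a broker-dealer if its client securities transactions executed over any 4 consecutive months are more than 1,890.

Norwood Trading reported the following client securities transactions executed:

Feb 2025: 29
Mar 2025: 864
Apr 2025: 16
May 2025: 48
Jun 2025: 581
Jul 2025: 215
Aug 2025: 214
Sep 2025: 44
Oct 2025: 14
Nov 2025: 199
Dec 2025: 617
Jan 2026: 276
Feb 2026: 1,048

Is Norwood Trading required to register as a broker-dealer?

Feb 2025–May 2025: 29 + 864 + 16 + 48 = 957 (under)
Mar 2025–Jun 2025: 864 + 16 + 48 + 581 = 1,509 (under)
Apr 2025–Jul 2025: 16 + 48 + 581 + 215 = 860 (under)
May 2025–Aug 2025: 48 + 581 + 215 + 214 = 1,058 (under)
Jun 2025–Sep 2025: 581 + 215 + 214 + 44 = 1,054 (under)
Jul 2025–Oct 2025: 215 + 214 + 44 + 14 = 487 (under)
Aug 2025–Nov 2025: 214 + 44 + 14 + 199 = 471 (under)
Sep 2025–Dec 2025: 44 + 14 + 199 + 617 = 874 (under)
Oct 2025–Jan 2026: 14 + 199 + 617 + 276 = 1,106 (under)
Nov 2025–Feb 2026: 199 + 617 + 276 + 1,048 = 2,140 (over)
At least one window exceeds 1,890.

Yes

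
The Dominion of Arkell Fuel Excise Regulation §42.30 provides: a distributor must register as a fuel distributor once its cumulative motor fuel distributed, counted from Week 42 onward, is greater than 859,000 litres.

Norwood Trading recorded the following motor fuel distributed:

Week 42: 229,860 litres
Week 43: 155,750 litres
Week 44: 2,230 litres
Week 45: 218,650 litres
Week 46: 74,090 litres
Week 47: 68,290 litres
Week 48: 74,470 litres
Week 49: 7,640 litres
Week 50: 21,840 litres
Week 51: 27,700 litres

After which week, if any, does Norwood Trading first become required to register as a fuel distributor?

Week 51

Through Week 42: 229,860 litres
Through Week 43: 385,610 litres
Through Week 44: 387,840 litres
Through Week 45: 606,490 litres
Through Week 46: 680,580 litres
Through Week 47: 748,870 litres
Through Week 48: 823,340 litres
Through Week 49: 830,980 litres
Through Week 50: 852,820 litres
Through Week 51: 880,520 litres ← exceeds threshold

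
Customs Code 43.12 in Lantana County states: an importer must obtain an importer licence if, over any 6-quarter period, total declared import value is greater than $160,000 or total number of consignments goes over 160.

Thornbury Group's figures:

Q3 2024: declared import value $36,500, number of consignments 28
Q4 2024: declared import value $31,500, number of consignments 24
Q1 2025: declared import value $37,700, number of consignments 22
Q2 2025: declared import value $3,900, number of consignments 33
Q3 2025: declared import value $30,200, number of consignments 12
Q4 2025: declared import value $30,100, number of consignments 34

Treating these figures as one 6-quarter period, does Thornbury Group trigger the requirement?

Yes

Total declared import value: $36,500 + $31,500 + $37,700 + $3,900 + $30,200 + $30,100 = $169,900 (> $160,000).
Total number of consignments: 28 + 24 + 22 + 33 + 12 + 34 = 153 (≤ 160).
The test is 'or': at least one threshold is exceeded.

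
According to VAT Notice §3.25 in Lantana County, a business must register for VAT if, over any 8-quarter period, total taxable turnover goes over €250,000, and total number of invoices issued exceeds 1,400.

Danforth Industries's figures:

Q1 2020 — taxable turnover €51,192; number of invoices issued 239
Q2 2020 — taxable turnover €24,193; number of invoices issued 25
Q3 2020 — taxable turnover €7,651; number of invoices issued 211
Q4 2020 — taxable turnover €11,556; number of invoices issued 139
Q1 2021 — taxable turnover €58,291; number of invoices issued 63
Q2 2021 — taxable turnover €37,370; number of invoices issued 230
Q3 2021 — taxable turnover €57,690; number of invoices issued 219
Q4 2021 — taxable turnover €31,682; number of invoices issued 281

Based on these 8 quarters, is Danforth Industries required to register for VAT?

Yes

Total taxable turnover: €51,192 + €24,193 + €7,651 + €11,556 + €58,291 + €37,370 + €57,690 + €31,682 = €279,625 (> €250,000).
Total number of invoices issued: 239 + 25 + 211 + 139 + 63 + 230 + 219 + 281 = 1,407 (> 1,400).
The test is 'and': both thresholds are exceeded.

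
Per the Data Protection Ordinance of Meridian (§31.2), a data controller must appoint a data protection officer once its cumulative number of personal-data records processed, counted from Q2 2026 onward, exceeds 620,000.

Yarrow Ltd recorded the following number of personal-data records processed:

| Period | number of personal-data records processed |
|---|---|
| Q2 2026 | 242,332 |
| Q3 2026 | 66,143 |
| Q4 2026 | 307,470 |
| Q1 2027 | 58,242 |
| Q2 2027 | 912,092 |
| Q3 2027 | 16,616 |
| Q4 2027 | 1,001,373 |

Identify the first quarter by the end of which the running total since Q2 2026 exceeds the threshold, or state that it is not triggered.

Q1 2027

Through Q2 2026: 242,332
Through Q3 2026: 308,475
Through Q4 2026: 615,945
Through Q1 2027: 674,187 ← exceeds threshold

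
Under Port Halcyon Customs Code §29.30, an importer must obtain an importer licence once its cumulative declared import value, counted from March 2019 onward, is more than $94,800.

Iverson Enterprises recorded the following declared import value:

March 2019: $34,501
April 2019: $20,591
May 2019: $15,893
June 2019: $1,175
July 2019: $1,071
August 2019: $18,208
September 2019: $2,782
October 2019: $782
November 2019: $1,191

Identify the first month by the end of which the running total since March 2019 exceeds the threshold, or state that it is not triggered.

Through March 2019: $34,501
Through April 2019: $55,092
Through May 2019: $70,985
Through June 2019: $72,160
Through July 2019: $73,231
Through August 2019: $91,439
Through September 2019: $94,221
Through October 2019: $95,003 ← exceeds threshold

October 2019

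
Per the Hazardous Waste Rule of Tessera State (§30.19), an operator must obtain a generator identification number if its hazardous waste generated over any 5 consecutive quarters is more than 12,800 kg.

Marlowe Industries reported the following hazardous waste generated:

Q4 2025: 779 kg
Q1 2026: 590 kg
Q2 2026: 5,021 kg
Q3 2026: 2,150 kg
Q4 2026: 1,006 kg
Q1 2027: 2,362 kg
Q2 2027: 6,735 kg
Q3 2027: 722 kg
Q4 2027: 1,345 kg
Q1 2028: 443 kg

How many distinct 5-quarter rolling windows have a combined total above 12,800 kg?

Q4 2025–Q4 2026: 779 kg + 590 kg + 5,021 kg + 2,150 kg + 1,006 kg = 9,546 kg (under)
Q1 2026–Q1 2027: 590 kg + 5,021 kg + 2,150 kg + 1,006 kg + 2,362 kg = 11,129 kg (under)
Q2 2026–Q2 2027: 5,021 kg + 2,150 kg + 1,006 kg + 2,362 kg + 6,735 kg = 17,274 kg (over)
Q3 2026–Q3 2027: 2,150 kg + 1,006 kg + 2,362 kg + 6,735 kg + 722 kg = 12,975 kg (over)
Q4 2026–Q4 2027: 1,006 kg + 2,362 kg + 6,735 kg + 722 kg + 1,345 kg = 12,170 kg (under)
Q1 2027–Q1 2028: 2,362 kg + 6,735 kg + 722 kg + 1,345 kg + 443 kg = 11,607 kg (under)
2 windows exceed the threshold.

2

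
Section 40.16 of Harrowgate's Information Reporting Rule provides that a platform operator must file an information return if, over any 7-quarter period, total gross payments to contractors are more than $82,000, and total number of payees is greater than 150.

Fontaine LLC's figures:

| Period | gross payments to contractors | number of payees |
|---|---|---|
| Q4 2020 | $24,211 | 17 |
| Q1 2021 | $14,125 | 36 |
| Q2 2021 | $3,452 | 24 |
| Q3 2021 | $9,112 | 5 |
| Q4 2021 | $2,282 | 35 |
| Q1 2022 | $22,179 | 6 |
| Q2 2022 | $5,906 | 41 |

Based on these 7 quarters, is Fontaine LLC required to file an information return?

Total gross payments to contractors: $24,211 + $14,125 + $3,452 + $9,112 + $2,282 + $22,179 + $5,906 = $81,267 (≤ $82,000).
Total number of payees: 17 + 36 + 24 + 5 + 35 + 6 + 41 = 164 (> 150).
The test is 'and': the rule requires both, and at least one is not exceeded.

No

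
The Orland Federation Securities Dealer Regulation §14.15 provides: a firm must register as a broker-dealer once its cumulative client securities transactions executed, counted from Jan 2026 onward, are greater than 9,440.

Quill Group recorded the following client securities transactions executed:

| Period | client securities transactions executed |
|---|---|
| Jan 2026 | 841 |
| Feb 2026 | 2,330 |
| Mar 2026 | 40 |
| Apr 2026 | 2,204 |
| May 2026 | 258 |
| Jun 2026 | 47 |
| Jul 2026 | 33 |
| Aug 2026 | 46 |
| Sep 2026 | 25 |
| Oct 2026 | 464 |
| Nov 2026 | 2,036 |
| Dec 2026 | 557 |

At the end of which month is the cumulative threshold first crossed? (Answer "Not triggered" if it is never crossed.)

Through Jan 2026: 841
Through Feb 2026: 3,171
Through Mar 2026: 3,211
Through Apr 2026: 5,415
Through May 2026: 5,673
Through Jun 2026: 5,720
Through Jul 2026: 5,753
Through Aug 2026: 5,799
Through Sep 2026: 5,824
Through Oct 2026: 6,288
Through Nov 2026: 8,324
Through Dec 2026: 8,881
Final cumulative total 8,881 ≤ 9,440; the threshold is never exceeded.

Not triggered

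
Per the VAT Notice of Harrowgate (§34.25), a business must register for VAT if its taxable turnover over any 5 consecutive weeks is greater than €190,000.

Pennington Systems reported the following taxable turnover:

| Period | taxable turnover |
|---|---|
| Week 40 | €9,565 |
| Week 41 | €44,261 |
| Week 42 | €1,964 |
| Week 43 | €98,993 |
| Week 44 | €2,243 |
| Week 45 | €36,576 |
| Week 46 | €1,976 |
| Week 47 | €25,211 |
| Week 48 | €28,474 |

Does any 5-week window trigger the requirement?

No

Week 40–Week 44: €9,565 + €44,261 + €1,964 + €98,993 + €2,243 = €157,026 (under)
Week 41–Week 45: €44,261 + €1,964 + €98,993 + €2,243 + €36,576 = €184,037 (under)
Week 42–Week 46: €1,964 + €98,993 + €2,243 + €36,576 + €1,976 = €141,752 (under)
Week 43–Week 47: €98,993 + €2,243 + €36,576 + €1,976 + €25,211 = €164,999 (under)
Week 44–Week 48: €2,243 + €36,576 + €1,976 + €25,211 + €28,474 = €94,480 (under)
No window exceeds €190,000.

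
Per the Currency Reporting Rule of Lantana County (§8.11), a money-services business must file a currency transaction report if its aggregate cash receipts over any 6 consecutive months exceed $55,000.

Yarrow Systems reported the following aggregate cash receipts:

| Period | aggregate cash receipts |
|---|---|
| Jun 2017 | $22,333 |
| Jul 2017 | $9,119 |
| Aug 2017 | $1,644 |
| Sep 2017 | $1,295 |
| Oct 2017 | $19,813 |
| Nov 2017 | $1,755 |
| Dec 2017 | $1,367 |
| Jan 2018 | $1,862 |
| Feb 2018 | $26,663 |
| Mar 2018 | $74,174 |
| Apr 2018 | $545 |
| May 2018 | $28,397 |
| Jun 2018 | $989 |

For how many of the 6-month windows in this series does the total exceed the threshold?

Jun 2017–Nov 2017: $22,333 + $9,119 + $1,644 + $1,295 + $19,813 + $1,755 = $55,959 (over)
Jul 2017–Dec 2017: $9,119 + $1,644 + $1,295 + $19,813 + $1,755 + $1,367 = $34,993 (under)
Aug 2017–Jan 2018: $1,644 + $1,295 + $19,813 + $1,755 + $1,367 + $1,862 = $27,736 (under)
Sep 2017–Feb 2018: $1,295 + $19,813 + $1,755 + $1,367 + $1,862 + $26,663 = $52,755 (under)
Oct 2017–Mar 2018: $19,813 + $1,755 + $1,367 + $1,862 + $26,663 + $74,174 = $125,634 (over)
Nov 2017–Apr 2018: $1,755 + $1,367 + $1,862 + $26,663 + $74,174 + $545 = $106,366 (over)
Dec 2017–May 2018: $1,367 + $1,862 + $26,663 + $74,174 + $545 + $28,397 = $133,008 (over)
Jan 2018–Jun 2018: $1,862 + $26,663 + $74,174 + $545 + $28,397 + $989 = $132,630 (over)
5 windows exceed the threshold.

5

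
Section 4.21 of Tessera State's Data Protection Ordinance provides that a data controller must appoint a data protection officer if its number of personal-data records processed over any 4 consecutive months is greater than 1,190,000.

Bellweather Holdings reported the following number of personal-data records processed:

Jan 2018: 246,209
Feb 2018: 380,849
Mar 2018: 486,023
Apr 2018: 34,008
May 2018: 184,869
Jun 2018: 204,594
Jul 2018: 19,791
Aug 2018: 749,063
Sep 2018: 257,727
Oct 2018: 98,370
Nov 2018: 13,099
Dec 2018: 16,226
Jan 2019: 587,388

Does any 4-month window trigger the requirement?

Yes

Jan 2018–Apr 2018: 246,209 + 380,849 + 486,023 + 34,008 = 1,147,089 (under)
Feb 2018–May 2018: 380,849 + 486,023 + 34,008 + 184,869 = 1,085,749 (under)
Mar 2018–Jun 2018: 486,023 + 34,008 + 184,869 + 204,594 = 909,494 (under)
Apr 2018–Jul 2018: 34,008 + 184,869 + 204,594 + 19,791 = 443,262 (under)
May 2018–Aug 2018: 184,869 + 204,594 + 19,791 + 749,063 = 1,158,317 (under)
Jun 2018–Sep 2018: 204,594 + 19,791 + 749,063 + 257,727 = 1,231,175 (over)
Jul 2018–Oct 2018: 19,791 + 749,063 + 257,727 + 98,370 = 1,124,951 (under)
Aug 2018–Nov 2018: 749,063 + 257,727 + 98,370 + 13,099 = 1,118,259 (under)
Sep 2018–Dec 2018: 257,727 + 98,370 + 13,099 + 16,226 = 385,422 (under)
Oct 2018–Jan 2019: 98,370 + 13,099 + 16,226 + 587,388 = 715,083 (under)
At least one window exceeds 1,190,000.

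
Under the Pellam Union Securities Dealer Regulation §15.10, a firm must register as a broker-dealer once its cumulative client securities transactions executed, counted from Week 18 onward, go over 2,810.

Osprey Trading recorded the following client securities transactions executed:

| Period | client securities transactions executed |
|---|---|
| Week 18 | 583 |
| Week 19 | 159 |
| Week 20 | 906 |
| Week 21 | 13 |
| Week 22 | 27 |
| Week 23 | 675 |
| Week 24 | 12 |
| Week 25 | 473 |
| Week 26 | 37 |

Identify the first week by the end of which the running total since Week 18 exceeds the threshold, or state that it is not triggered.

Through Week 18: 583
Through Week 19: 742
Through Week 20: 1,648
Through Week 21: 1,661
Through Week 22: 1,688
Through Week 23: 2,363
Through Week 24: 2,375
Through Week 25: 2,848 ← exceeds threshold

Week 25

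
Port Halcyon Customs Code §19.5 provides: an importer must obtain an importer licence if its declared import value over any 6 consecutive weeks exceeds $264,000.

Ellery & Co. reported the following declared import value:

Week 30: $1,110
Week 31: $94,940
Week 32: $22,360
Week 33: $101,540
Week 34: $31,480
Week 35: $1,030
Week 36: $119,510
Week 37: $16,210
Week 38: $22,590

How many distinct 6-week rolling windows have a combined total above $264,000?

Week 30–Week 35: $1,110 + $94,940 + $22,360 + $101,540 + $31,480 + $1,030 = $252,460 (under)
Week 31–Week 36: $94,940 + $22,360 + $101,540 + $31,480 + $1,030 + $119,510 = $370,860 (over)
Week 32–Week 37: $22,360 + $101,540 + $31,480 + $1,030 + $119,510 + $16,210 = $292,130 (over)
Week 33–Week 38: $101,540 + $31,480 + $1,030 + $119,510 + $16,210 + $22,590 = $292,360 (over)
3 windows exceed the threshold.

3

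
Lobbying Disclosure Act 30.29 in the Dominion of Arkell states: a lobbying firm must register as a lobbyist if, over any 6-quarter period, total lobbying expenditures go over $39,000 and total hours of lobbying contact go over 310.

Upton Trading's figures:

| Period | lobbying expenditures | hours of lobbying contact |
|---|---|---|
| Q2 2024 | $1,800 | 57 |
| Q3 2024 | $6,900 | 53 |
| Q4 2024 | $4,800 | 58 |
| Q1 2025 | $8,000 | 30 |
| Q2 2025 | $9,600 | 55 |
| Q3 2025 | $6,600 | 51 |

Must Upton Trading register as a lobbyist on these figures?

No

Total lobbying expenditures: $1,800 + $6,900 + $4,800 + $8,000 + $9,600 + $6,600 = $37,700 (≤ $39,000).
Total hours of lobbying contact: 57 + 53 + 58 + 30 + 55 + 51 = 304 (≤ 310).
The test is 'and': the rule requires both, and at least one is not exceeded.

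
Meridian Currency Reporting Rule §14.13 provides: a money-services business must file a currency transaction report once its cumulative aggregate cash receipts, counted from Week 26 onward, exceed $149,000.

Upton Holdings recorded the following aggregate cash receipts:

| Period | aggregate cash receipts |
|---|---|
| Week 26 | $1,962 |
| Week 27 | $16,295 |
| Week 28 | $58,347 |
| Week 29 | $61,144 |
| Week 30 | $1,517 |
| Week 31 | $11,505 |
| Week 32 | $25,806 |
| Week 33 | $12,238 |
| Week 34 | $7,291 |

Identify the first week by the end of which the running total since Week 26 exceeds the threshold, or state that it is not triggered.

Through Week 26: $1,962
Through Week 27: $18,257
Through Week 28: $76,604
Through Week 29: $137,748
Through Week 30: $139,265
Through Week 31: $150,770 ← exceeds threshold

Week 31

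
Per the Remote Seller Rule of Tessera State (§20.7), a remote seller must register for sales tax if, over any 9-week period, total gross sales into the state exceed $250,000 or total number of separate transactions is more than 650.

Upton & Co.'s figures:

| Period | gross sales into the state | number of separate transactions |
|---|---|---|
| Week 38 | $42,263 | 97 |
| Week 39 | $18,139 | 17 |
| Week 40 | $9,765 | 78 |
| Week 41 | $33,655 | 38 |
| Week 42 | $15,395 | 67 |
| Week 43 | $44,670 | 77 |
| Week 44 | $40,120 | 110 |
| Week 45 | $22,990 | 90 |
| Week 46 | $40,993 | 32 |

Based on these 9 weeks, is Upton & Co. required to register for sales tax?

Yes

Total gross sales into the state: $42,263 + $18,139 + $9,765 + $33,655 + $15,395 + $44,670 + $40,120 + $22,990 + $40,993 = $267,990 (> $250,000).
Total number of separate transactions: 97 + 17 + 78 + 38 + 67 + 77 + 110 + 90 + 32 = 606 (≤ 650).
The test is 'or': at least one threshold is exceeded.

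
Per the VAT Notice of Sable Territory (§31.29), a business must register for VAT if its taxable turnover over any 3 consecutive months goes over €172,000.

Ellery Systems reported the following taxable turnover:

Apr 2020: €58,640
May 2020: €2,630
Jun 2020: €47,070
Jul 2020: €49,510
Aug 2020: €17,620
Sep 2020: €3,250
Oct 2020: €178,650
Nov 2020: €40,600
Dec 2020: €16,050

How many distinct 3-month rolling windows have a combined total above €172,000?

Apr 2020–Jun 2020: €58,640 + €2,630 + €47,070 = €108,340 (under)
May 2020–Jul 2020: €2,630 + €47,070 + €49,510 = €99,210 (under)
Jun 2020–Aug 2020: €47,070 + €49,510 + €17,620 = €114,200 (under)
Jul 2020–Sep 2020: €49,510 + €17,620 + €3,250 = €70,380 (under)
Aug 2020–Oct 2020: €17,620 + €3,250 + €178,650 = €199,520 (over)
Sep 2020–Nov 2020: €3,250 + €178,650 + €40,600 = €222,500 (over)
Oct 2020–Dec 2020: €178,650 + €40,600 + €16,050 = €235,300 (over)
3 windows exceed the threshold.

3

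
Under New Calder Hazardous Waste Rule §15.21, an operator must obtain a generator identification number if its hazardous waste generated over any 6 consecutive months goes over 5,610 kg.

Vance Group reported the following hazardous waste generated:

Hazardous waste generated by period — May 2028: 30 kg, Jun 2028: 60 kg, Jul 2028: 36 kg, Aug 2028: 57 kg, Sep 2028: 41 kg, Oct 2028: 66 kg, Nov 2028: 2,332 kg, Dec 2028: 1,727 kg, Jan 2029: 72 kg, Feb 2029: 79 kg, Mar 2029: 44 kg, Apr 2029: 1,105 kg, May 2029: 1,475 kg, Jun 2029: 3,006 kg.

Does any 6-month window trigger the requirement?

May 2028–Oct 2028: 30 kg + 60 kg + 36 kg + 57 kg + 41 kg + 66 kg = 290 kg (under)
Jun 2028–Nov 2028: 60 kg + 36 kg + 57 kg + 41 kg + 66 kg + 2,332 kg = 2,592 kg (under)
Jul 2028–Dec 2028: 36 kg + 57 kg + 41 kg + 66 kg + 2,332 kg + 1,727 kg = 4,259 kg (under)
Aug 2028–Jan 2029: 57 kg + 41 kg + 66 kg + 2,332 kg + 1,727 kg + 72 kg = 4,295 kg (under)
Sep 2028–Feb 2029: 41 kg + 66 kg + 2,332 kg + 1,727 kg + 72 kg + 79 kg = 4,317 kg (under)
Oct 2028–Mar 2029: 66 kg + 2,332 kg + 1,727 kg + 72 kg + 79 kg + 44 kg = 4,320 kg (under)
Nov 2028–Apr 2029: 2,332 kg + 1,727 kg + 72 kg + 79 kg + 44 kg + 1,105 kg = 5,359 kg (under)
Dec 2028–May 2029: 1,727 kg + 72 kg + 79 kg + 44 kg + 1,105 kg + 1,475 kg = 4,502 kg (under)
Jan 2029–Jun 2029: 72 kg + 79 kg + 44 kg + 1,105 kg + 1,475 kg + 3,006 kg = 5,781 kg (over)
At least one window exceeds 5,610 kg.

Yes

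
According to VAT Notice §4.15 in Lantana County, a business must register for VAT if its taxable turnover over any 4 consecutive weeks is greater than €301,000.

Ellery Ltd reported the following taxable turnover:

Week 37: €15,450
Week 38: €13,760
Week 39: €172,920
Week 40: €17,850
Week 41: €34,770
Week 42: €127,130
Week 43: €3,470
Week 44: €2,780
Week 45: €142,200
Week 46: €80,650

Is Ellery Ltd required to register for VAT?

Yes

Week 37–Week 40: €15,450 + €13,760 + €172,920 + €17,850 = €219,980 (under)
Week 38–Week 41: €13,760 + €172,920 + €17,850 + €34,770 = €239,300 (under)
Week 39–Week 42: €172,920 + €17,850 + €34,770 + €127,130 = €352,670 (over)
Week 40–Week 43: €17,850 + €34,770 + €127,130 + €3,470 = €183,220 (under)
Week 41–Week 44: €34,770 + €127,130 + €3,470 + €2,780 = €168,150 (under)
Week 42–Week 45: €127,130 + €3,470 + €2,780 + €142,200 = €275,580 (under)
Week 43–Week 46: €3,470 + €2,780 + €142,200 + €80,650 = €229,100 (under)
At least one window exceeds €301,000.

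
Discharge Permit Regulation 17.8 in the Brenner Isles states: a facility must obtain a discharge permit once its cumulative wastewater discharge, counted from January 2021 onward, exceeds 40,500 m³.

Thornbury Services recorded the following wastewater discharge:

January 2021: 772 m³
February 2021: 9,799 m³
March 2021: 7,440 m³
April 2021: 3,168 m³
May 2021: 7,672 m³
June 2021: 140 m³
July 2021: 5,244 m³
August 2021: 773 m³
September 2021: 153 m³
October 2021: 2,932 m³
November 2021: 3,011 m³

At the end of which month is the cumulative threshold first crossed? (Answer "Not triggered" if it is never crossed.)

November 2021

Through January 2021: 772 m³
Through February 2021: 10,571 m³
Through March 2021: 18,011 m³
Through April 2021: 21,179 m³
Through May 2021: 28,851 m³
Through June 2021: 28,991 m³
Through July 2021: 34,235 m³
Through August 2021: 35,008 m³
Through September 2021: 35,161 m³
Through October 2021: 38,093 m³
Through November 2021: 41,104 m³ ← exceeds threshold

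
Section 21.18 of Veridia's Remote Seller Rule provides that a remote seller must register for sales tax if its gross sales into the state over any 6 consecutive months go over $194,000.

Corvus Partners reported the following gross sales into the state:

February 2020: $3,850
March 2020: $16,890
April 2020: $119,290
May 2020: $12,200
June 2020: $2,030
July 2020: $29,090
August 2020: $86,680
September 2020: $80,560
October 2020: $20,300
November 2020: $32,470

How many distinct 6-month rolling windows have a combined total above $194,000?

4

February 2020–July 2020: $3,850 + $16,890 + $119,290 + $12,200 + $2,030 + $29,090 = $183,350 (under)
March 2020–August 2020: $16,890 + $119,290 + $12,200 + $2,030 + $29,090 + $86,680 = $266,180 (over)
April 2020–September 2020: $119,290 + $12,200 + $2,030 + $29,090 + $86,680 + $80,560 = $329,850 (over)
May 2020–October 2020: $12,200 + $2,030 + $29,090 + $86,680 + $80,560 + $20,300 = $230,860 (over)
June 2020–November 2020: $2,030 + $29,090 + $86,680 + $80,560 + $20,300 + $32,470 = $251,130 (over)
4 windows exceed the threshold.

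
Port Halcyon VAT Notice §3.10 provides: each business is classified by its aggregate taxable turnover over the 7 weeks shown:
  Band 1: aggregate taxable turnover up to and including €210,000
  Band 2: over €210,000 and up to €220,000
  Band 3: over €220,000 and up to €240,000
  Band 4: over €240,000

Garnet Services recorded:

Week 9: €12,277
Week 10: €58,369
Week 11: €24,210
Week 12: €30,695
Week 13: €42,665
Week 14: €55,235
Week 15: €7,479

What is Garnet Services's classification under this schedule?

Aggregate taxable turnover: €12,277 + €58,369 + €24,210 + €30,695 + €42,665 + €55,235 + €7,479 = €230,930.
€220,000 < €230,930 ≤ €240,000, so Band 3 applies.

Band 3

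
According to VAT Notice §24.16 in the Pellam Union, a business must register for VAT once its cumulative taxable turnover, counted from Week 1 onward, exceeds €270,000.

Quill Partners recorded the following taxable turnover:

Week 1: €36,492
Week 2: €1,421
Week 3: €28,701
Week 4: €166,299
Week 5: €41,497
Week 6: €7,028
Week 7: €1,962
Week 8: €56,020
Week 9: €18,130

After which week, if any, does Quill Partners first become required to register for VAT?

Week 5

Through Week 1: €36,492
Through Week 2: €37,913
Through Week 3: €66,614
Through Week 4: €232,913
Through Week 5: €274,410 ← exceeds threshold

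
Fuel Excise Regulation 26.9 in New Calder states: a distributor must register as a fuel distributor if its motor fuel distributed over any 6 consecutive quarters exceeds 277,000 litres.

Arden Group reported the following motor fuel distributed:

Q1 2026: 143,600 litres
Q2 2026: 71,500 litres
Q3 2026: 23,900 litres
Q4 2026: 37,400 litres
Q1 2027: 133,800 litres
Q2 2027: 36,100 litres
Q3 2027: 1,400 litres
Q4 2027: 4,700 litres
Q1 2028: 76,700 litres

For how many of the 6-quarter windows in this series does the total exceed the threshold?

3

Q1 2026–Q2 2027: 143,600 litres + 71,500 litres + 23,900 litres + 37,400 litres + 133,800 litres + 36,100 litres = 446,300 litres (over)
Q2 2026–Q3 2027: 71,500 litres + 23,900 litres + 37,400 litres + 133,800 litres + 36,100 litres + 1,400 litres = 304,100 litres (over)
Q3 2026–Q4 2027: 23,900 litres + 37,400 litres + 133,800 litres + 36,100 litres + 1,400 litres + 4,700 litres = 237,300 litres (under)
Q4 2026–Q1 2028: 37,400 litres + 133,800 litres + 36,100 litres + 1,400 litres + 4,700 litres + 76,700 litres = 290,100 litres (over)
3 windows exceed the threshold.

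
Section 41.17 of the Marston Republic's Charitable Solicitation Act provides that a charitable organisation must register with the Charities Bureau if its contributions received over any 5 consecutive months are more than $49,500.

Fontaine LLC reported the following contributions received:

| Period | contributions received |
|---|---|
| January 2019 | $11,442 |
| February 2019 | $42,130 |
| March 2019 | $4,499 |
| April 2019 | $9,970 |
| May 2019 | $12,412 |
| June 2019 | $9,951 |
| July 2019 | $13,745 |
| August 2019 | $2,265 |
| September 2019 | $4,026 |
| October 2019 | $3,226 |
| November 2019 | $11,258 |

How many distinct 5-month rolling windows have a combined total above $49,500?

3

January 2019–May 2019: $11,442 + $42,130 + $4,499 + $9,970 + $12,412 = $80,453 (over)
February 2019–June 2019: $42,130 + $4,499 + $9,970 + $12,412 + $9,951 = $78,962 (over)
March 2019–July 2019: $4,499 + $9,970 + $12,412 + $9,951 + $13,745 = $50,577 (over)
April 2019–August 2019: $9,970 + $12,412 + $9,951 + $13,745 + $2,265 = $48,343 (under)
May 2019–September 2019: $12,412 + $9,951 + $13,745 + $2,265 + $4,026 = $42,399 (under)
June 2019–October 2019: $9,951 + $13,745 + $2,265 + $4,026 + $3,226 = $33,213 (under)
July 2019–November 2019: $13,745 + $2,265 + $4,026 + $3,226 + $11,258 = $34,520 (under)
3 windows exceed the threshold.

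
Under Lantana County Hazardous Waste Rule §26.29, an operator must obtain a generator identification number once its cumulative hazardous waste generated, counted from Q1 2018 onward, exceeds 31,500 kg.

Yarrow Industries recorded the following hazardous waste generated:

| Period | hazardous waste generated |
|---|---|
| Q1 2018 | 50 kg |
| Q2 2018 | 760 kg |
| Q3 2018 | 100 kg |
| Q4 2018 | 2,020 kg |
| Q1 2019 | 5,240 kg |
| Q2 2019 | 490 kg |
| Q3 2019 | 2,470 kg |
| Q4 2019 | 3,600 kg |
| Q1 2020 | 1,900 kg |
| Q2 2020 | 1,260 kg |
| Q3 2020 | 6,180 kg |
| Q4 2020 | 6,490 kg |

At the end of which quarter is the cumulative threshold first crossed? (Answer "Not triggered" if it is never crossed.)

Not triggered

Through Q1 2018: 50 kg
Through Q2 2018: 810 kg
Through Q3 2018: 910 kg
Through Q4 2018: 2,930 kg
Through Q1 2019: 8,170 kg
Through Q2 2019: 8,660 kg
Through Q3 2019: 11,130 kg
Through Q4 2019: 14,730 kg
Through Q1 2020: 16,630 kg
Through Q2 2020: 17,890 kg
Through Q3 2020: 24,070 kg
Through Q4 2020: 30,560 kg
Final cumulative total 30,560 kg ≤ 31,500 kg; the threshold is never exceeded.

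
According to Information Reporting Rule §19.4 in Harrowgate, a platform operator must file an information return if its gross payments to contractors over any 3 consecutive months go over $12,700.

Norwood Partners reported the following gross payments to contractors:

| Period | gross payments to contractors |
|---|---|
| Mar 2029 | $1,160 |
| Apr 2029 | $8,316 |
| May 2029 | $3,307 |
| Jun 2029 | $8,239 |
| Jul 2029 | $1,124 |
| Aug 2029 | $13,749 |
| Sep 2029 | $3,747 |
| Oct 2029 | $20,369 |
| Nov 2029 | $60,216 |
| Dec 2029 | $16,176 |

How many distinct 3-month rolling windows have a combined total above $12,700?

Mar 2029–May 2029: $1,160 + $8,316 + $3,307 = $12,783 (over)
Apr 2029–Jun 2029: $8,316 + $3,307 + $8,239 = $19,862 (over)
May 2029–Jul 2029: $3,307 + $8,239 + $1,124 = $12,670 (under)
Jun 2029–Aug 2029: $8,239 + $1,124 + $13,749 = $23,112 (over)
Jul 2029–Sep 2029: $1,124 + $13,749 + $3,747 = $18,620 (over)
Aug 2029–Oct 2029: $13,749 + $3,747 + $20,369 = $37,865 (over)
Sep 2029–Nov 2029: $3,747 + $20,369 + $60,216 = $84,332 (over)
Oct 2029–Dec 2029: $20,369 + $60,216 + $16,176 = $96,761 (over)
7 windows exceed the threshold.

7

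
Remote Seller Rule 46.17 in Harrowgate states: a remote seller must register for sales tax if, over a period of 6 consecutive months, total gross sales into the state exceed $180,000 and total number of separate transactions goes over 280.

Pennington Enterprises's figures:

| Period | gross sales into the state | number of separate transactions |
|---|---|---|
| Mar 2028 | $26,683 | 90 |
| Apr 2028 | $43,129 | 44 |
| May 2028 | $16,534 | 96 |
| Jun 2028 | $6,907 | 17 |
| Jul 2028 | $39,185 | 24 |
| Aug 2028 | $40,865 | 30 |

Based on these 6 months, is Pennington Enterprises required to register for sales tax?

No

Total gross sales into the state: $26,683 + $43,129 + $16,534 + $6,907 + $39,185 + $40,865 = $173,303 (≤ $180,000).
Total number of separate transactions: 90 + 44 + 96 + 17 + 24 + 30 = 301 (> 280).
The test is 'and': the rule requires both, and at least one is not exceeded.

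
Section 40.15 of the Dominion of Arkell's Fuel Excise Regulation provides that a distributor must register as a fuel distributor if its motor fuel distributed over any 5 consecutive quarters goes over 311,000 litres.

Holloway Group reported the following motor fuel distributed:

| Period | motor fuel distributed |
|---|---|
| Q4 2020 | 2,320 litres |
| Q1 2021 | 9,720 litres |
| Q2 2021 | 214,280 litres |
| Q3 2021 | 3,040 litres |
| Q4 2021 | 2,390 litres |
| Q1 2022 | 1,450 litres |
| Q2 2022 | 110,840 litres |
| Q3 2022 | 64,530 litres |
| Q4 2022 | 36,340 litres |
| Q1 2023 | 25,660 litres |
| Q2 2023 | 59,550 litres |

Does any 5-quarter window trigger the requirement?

Q4 2020–Q4 2021: 2,320 litres + 9,720 litres + 214,280 litres + 3,040 litres + 2,390 litres = 231,750 litres (under)
Q1 2021–Q1 2022: 9,720 litres + 214,280 litres + 3,040 litres + 2,390 litres + 1,450 litres = 230,880 litres (under)
Q2 2021–Q2 2022: 214,280 litres + 3,040 litres + 2,390 litres + 1,450 litres + 110,840 litres = 332,000 litres (over)
Q3 2021–Q3 2022: 3,040 litres + 2,390 litres + 1,450 litres + 110,840 litres + 64,530 litres = 182,250 litres (under)
Q4 2021–Q4 2022: 2,390 litres + 1,450 litres + 110,840 litres + 64,530 litres + 36,340 litres = 215,550 litres (under)
Q1 2022–Q1 2023: 1,450 litres + 110,840 litres + 64,530 litres + 36,340 litres + 25,660 litres = 238,820 litres (under)
Q2 2022–Q2 2023: 110,840 litres + 64,530 litres + 36,340 litres + 25,660 litres + 59,550 litres = 296,920 litres (under)
At least one window exceeds 311,000 litres.

Yes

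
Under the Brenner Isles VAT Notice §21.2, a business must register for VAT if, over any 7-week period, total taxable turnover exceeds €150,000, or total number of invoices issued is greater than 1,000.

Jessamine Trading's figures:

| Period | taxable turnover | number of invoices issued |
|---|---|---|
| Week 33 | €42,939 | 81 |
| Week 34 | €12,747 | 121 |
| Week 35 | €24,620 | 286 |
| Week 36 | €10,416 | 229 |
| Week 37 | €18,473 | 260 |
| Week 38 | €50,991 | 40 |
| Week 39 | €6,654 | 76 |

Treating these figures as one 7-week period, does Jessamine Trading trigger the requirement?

Total taxable turnover: €42,939 + €12,747 + €24,620 + €10,416 + €18,473 + €50,991 + €6,654 = €166,840 (> €150,000).
Total number of invoices issued: 81 + 121 + 286 + 229 + 260 + 40 + 76 = 1,093 (> 1,000).
The test is 'or': at least one threshold is exceeded.

Yes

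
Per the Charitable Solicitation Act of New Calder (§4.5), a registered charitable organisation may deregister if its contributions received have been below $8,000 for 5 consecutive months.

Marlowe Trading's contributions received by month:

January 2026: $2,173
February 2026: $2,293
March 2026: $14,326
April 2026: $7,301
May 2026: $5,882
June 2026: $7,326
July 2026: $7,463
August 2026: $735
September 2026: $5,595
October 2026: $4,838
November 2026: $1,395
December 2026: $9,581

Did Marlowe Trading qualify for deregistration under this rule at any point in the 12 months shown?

Yes

Months below $8,000: January 2026, February 2026, April 2026, May 2026, June 2026, July 2026, August 2026, September 2026, October 2026, November 2026.
Longest run of consecutive months below the threshold: 8.
8 ≥ 5, so Marlowe Trading became eligible.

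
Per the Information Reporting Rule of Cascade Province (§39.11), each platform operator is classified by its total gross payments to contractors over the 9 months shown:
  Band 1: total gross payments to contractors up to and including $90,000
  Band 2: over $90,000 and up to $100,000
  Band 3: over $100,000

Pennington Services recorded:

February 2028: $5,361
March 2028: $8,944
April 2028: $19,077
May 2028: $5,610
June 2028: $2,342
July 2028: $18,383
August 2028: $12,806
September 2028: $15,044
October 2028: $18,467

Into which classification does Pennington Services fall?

Total gross payments to contractors: $5,361 + $8,944 + $19,077 + $5,610 + $2,342 + $18,383 + $12,806 + $15,044 + $18,467 = $106,034.
$106,034 > $100,000, so Band 3 applies.

Band 3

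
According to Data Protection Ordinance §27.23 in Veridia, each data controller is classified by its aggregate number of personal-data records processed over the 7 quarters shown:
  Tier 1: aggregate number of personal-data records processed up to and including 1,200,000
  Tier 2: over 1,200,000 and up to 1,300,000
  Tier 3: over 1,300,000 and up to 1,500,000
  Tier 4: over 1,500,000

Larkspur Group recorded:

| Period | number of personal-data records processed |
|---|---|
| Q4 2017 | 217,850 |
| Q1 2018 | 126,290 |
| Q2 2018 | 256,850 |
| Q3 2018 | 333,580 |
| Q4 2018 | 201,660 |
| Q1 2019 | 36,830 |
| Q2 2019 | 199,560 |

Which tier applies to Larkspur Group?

Tier 3

Aggregate number of personal-data records processed: 217,850 + 126,290 + 256,850 + 333,580 + 201,660 + 36,830 + 199,560 = 1,372,620.
1,300,000 < 1,372,620 ≤ 1,500,000, so Tier 3 applies.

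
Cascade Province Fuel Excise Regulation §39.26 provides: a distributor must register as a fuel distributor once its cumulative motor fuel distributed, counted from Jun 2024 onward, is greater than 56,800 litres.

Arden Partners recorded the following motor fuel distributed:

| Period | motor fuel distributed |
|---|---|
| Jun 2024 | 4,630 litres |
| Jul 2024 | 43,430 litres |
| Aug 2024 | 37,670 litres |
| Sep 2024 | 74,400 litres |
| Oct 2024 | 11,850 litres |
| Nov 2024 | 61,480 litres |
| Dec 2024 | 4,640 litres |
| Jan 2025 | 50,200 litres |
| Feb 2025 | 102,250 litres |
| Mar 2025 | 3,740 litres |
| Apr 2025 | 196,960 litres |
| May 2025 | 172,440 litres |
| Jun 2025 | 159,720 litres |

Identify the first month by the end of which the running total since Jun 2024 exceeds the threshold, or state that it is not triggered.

Aug 2024

Through Jun 2024: 4,630 litres
Through Jul 2024: 48,060 litres
Through Aug 2024: 85,730 litres ← exceeds threshold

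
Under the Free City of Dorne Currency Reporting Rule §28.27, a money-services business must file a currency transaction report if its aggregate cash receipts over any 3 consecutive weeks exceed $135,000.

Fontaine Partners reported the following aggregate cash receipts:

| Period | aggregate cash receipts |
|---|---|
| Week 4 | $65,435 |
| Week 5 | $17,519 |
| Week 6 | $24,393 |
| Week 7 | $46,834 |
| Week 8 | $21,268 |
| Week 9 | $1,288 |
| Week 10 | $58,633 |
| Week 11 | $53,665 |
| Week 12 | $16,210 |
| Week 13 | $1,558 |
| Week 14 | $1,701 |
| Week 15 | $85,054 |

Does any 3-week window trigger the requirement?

No

Week 4–Week 6: $65,435 + $17,519 + $24,393 = $107,347 (under)
Week 5–Week 7: $17,519 + $24,393 + $46,834 = $88,746 (under)
Week 6–Week 8: $24,393 + $46,834 + $21,268 = $92,495 (under)
Week 7–Week 9: $46,834 + $21,268 + $1,288 = $69,390 (under)
Week 8–Week 10: $21,268 + $1,288 + $58,633 = $81,189 (under)
Week 9–Week 11: $1,288 + $58,633 + $53,665 = $113,586 (under)
Week 10–Week 12: $58,633 + $53,665 + $16,210 = $128,508 (under)
Week 11–Week 13: $53,665 + $16,210 + $1,558 = $71,433 (under)
Week 12–Week 14: $16,210 + $1,558 + $1,701 = $19,469 (under)
Week 13–Week 15: $1,558 + $1,701 + $85,054 = $88,313 (under)
No window exceeds $135,000.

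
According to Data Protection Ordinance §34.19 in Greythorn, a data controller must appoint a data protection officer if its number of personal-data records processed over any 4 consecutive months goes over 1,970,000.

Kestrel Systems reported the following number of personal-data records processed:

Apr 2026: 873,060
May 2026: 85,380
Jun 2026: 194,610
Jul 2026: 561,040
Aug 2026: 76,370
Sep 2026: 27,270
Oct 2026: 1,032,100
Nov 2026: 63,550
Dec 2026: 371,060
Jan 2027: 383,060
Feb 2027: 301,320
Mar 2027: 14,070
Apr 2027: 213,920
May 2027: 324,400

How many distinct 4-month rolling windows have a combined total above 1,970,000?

0

Apr 2026–Jul 2026: 873,060 + 85,380 + 194,610 + 561,040 = 1,714,090 (under)
May 2026–Aug 2026: 85,380 + 194,610 + 561,040 + 76,370 = 917,400 (under)
Jun 2026–Sep 2026: 194,610 + 561,040 + 76,370 + 27,270 = 859,290 (under)
Jul 2026–Oct 2026: 561,040 + 76,370 + 27,270 + 1,032,100 = 1,696,780 (under)
Aug 2026–Nov 2026: 76,370 + 27,270 + 1,032,100 + 63,550 = 1,199,290 (under)
Sep 2026–Dec 2026: 27,270 + 1,032,100 + 63,550 + 371,060 = 1,493,980 (under)
Oct 2026–Jan 2027: 1,032,100 + 63,550 + 371,060 + 383,060 = 1,849,770 (under)
Nov 2026–Feb 2027: 63,550 + 371,060 + 383,060 + 301,320 = 1,118,990 (under)
Dec 2026–Mar 2027: 371,060 + 383,060 + 301,320 + 14,070 = 1,069,510 (under)
Jan 2027–Apr 2027: 383,060 + 301,320 + 14,070 + 213,920 = 912,370 (under)
Feb 2027–May 2027: 301,320 + 14,070 + 213,920 + 324,400 = 853,710 (under)
0 windows exceed the threshold.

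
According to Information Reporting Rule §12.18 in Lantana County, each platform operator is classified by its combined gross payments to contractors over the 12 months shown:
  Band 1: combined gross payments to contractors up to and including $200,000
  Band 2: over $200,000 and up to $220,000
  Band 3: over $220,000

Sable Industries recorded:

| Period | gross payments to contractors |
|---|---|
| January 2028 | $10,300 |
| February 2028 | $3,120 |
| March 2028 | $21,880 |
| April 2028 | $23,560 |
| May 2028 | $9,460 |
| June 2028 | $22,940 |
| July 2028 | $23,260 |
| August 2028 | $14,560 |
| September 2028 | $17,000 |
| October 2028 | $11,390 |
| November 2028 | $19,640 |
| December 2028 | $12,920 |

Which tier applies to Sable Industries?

Band 1

Combined gross payments to contractors: $10,300 + $3,120 + $21,880 + $23,560 + $9,460 + $22,940 + $23,260 + $14,560 + $17,000 + $11,390 + $19,640 + $12,920 = $190,030.
$190,030 ≤ $200,000, so Band 1 applies.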